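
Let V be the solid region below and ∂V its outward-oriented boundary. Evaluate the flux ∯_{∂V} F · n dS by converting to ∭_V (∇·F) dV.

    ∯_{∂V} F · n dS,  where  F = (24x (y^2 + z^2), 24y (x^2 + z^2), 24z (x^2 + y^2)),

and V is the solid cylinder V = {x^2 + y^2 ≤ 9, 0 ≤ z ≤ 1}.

By the divergence theorem,

    ∯_{∂V} F · n dS = ∭_V (∇ · F) dV.

Compute the divergence:
    ∇ · F = ∂F_x/∂x + ∂F_y/∂y + ∂F_z/∂z = 24y^2 + 24z^2 + 24x^2 + 24z^2 + 24x^2 + 24y^2 = 48x^2 + 48y^2 + 48z^2.

In cylindrical coordinates, x = r cos(θ), y = r sin(θ), z = z, dV = r dr dθ dz, with 0 ≤ r ≤ 3, 0 ≤ θ ≤ 2π, 0 ≤ z ≤ 1.

The integrand, after substitution and multiplying by the volume element, becomes (48r^2 + 48z^2) · r, so

    ∭_V (∇·F) dV = ∫_0^{2π} ∫_0^{3} ∫_0^{1} (48r^2 + 48z^2) · r dz dr dθ.

Inner (z from 0 to 1): 48r^3 + 16r.
Middle (r from 0 to 3): 1044.
Outer (θ from 0 to 2π): 2088π.

Therefore ∯_{∂V} F · n dS = 2088π.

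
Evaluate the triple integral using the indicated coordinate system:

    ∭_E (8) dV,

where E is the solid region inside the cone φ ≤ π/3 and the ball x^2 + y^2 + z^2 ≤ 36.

In spherical coordinates, x = ρ sin(φ) cos(θ), y = ρ sin(φ) sin(θ), z = ρ cos(φ), and dV = ρ^2 sin(φ) dρ dφ dθ.

The integrand becomes 8, so

    ∭_E (8) dV = ∫_{0}^{2π} ∫_{0}^{π/3} ∫_{0}^{6} (8) · ρ^2 sin(φ) dρ dφ dθ.

Inner (ρ): 576sin(φ).
Middle (φ): 288.
Outer (θ): 576π.

Therefore the triple integral equals 576π.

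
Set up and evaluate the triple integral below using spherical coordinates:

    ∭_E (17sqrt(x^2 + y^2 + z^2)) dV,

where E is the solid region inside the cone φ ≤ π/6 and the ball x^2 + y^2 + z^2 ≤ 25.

In spherical coordinates, x = ρ sin(φ) cos(θ), y = ρ sin(φ) sin(θ), z = ρ cos(φ), and dV = ρ^2 sin(φ) dρ dφ dθ.

The integrand becomes 17ρ, so

    ∭_E (17sqrt(x^2 + y^2 + z^2)) dV = ∫_{0}^{2π} ∫_{0}^{π/6} ∫_{0}^{5} (17ρ) · ρ^2 sin(φ) dρ dφ dθ.

Inner (ρ): 10625sin(φ)/4.
Middle (φ): 10625/4 - 10625sqrt(3)/8.
Outer (θ): 10625π (2 - sqrt(3))/4.

Therefore the triple integral equals 10625π (2 - sqrt(3))/4.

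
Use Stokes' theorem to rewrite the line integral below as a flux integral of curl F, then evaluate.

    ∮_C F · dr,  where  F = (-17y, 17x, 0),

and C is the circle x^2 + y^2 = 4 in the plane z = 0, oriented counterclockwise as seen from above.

Let S be the flat disk x^2 + y^2 ≤ 4 in the plane z = 0, with upward unit normal n̂ = ẑ. By Stokes' theorem,

    ∮_C F · dr = ∬_S (∇ × F) · n̂ dS = ∬_D (curl F)_z dA,

where D is the disk x^2 + y^2 ≤ 4.

Compute the curl of F = (-17y, 17x, 0):
    (∇ × F)_x = ∂F_z/∂y - ∂F_y/∂z = 0,
    (∇ × F)_y = ∂F_x/∂z - ∂F_z/∂x = 0,
    (∇ × F)_z = ∂F_y/∂x - ∂F_x/∂y = 34.

On z = 0, (curl F)_z = 34.

Convert to polar (x = r cos θ, y = r sin θ, dA = r dr dθ); the integrand becomes 34, so

    ∬_D (curl F)_z dA = ∫_0^{2π} ∫_0^{2} (34) · r dr dθ.

Inner (r from 0 to 2): 68.
Outer (θ from 0 to 2π): 136π.

Therefore ∮_C F · dr = 136π.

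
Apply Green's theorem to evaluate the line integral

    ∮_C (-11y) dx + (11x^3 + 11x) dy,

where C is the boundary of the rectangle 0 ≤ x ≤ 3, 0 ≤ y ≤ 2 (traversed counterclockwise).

Green's theorem converts the closed line integral into a double integral over the enclosed region D:

    ∮_C P dx + Q dy = ∬_D (∂Q/∂x - ∂P/∂y) dA.

Here P = -11y, Q = 11x^3 + 11x, so

    ∂Q/∂x = 33x^2 + 11,    ∂P/∂y = -11,
    ∂Q/∂x - ∂P/∂y = 33x^2 + 22.

D is the region 0 ≤ x ≤ 3, 0 ≤ y ≤ 2. Evaluating the double integral:

    ∬_D (33x^2 + 22) dA = ∫_0^{3} ∫_0^{2} (33x^2 + 22) dy dx.

Inner (y from 0 to 2): 66x^2 + 44.
Outer (x from 0 to 3): 726.

Therefore ∮_C P dx + Q dy = 726.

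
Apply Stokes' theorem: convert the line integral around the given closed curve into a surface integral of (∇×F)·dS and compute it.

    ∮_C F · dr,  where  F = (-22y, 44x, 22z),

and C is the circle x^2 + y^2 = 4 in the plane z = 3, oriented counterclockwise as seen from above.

Let S be the flat disk x^2 + y^2 ≤ 4 in the plane z = 3, with upward unit normal n̂ = ẑ. By Stokes' theorem,

    ∮_C F · dr = ∬_S (∇ × F) · n̂ dS = ∬_D (curl F)_z dA,

where D is the disk x^2 + y^2 ≤ 4.

Compute the curl of F = (-22y, 44x, 22z):
    (∇ × F)_x = ∂F_z/∂y - ∂F_y/∂z = 0,
    (∇ × F)_y = ∂F_x/∂z - ∂F_z/∂x = 0,
    (∇ × F)_z = ∂F_y/∂x - ∂F_x/∂y = 66.

On z = 3, (curl F)_z = 66.

Convert to polar (x = r cos θ, y = r sin θ, dA = r dr dθ); the integrand becomes 66, so

    ∬_D (curl F)_z dA = ∫_0^{2π} ∫_0^{2} (66) · r dr dθ.

Inner (r from 0 to 2): 132.
Outer (θ from 0 to 2π): 264π.

Therefore ∮_C F · dr = 264π.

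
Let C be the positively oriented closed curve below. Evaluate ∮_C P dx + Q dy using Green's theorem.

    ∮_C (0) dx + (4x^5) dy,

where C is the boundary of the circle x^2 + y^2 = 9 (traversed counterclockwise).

Green's theorem converts the closed line integral into a double integral over the enclosed region D:

    ∮_C P dx + Q dy = ∬_D (∂Q/∂x - ∂P/∂y) dA.

Here P = 0, Q = 4x^5, so

    ∂Q/∂x = 20x^4,    ∂P/∂y = 0,
    ∂Q/∂x - ∂P/∂y = 20x^4.

D is the region x^2 + y^2 ≤ 9. Evaluating the double integral:

In polar coordinates (x = r cos θ, y = r sin θ, dA = r dr dθ) the integrand becomes 20r^4cos(θ)^4, so

    ∬_D (20x^4) dA = ∫_0^{2π} ∫_0^{3} (20r^4cos(θ)^4) · r dr dθ.

Inner (r from 0 to 3): 2430cos(θ)^4.
Outer (θ from 0 to 2π): 3645π/2.

Therefore ∮_C P dx + Q dy = 3645π/2.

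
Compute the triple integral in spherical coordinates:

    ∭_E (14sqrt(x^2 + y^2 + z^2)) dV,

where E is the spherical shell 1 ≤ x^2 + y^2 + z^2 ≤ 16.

In spherical coordinates, x = ρ sin(φ) cos(θ), y = ρ sin(φ) sin(θ), z = ρ cos(φ), and dV = ρ^2 sin(φ) dρ dφ dθ.

The integrand becomes 14ρ, so

    ∭_E (14sqrt(x^2 + y^2 + z^2)) dV = ∫_{0}^{2π} ∫_{0}^{π} ∫_{1}^{4} (14ρ) · ρ^2 sin(φ) dρ dφ dθ.

Inner (ρ): 1785sin(φ)/2.
Middle (φ): 1785.
Outer (θ): 3570π.

Therefore the triple integral equals 3570π.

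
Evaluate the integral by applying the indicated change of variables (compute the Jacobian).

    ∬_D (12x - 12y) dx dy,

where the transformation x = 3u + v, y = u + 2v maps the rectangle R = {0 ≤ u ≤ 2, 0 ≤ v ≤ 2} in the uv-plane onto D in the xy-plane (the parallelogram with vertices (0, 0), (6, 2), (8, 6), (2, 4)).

Compute the Jacobian determinant of (x, y) with respect to (u, v):

    ∂(x,y)/∂(u,v) = | 3  1 | = (3)(2) - (1)(1) = 5.
                   | 1  2 |

Its absolute value is |J| = 5 (the area scaling factor).

Substituting x = 3u + v, y = u + 2v into the integrand,

    12x - 12y → 24u - 12v,

so the integral becomes

    ∬_R (24u - 12v) · |J| du dv = ∫_0^2 ∫_0^2 (120u - 60v) dv du.

Inner (v): 240u - 120.
Outer (u): 240.

Therefore ∬_D (12x - 12y) dx dy = 240.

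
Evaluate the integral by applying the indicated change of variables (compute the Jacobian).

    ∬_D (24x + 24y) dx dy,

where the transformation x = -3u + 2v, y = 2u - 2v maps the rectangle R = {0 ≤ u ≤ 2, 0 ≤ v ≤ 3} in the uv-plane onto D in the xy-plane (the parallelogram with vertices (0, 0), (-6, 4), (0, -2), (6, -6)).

Compute the Jacobian determinant of (x, y) with respect to (u, v):

    ∂(x,y)/∂(u,v) = | -3  2 | = (-3)(-2) - (2)(2) = 2.
                   | 2  -2 |

Its absolute value is |J| = 2 (the area scaling factor).

Substituting x = -3u + 2v, y = 2u - 2v into the integrand,

    24x + 24y → -24u,

so the integral becomes

    ∬_R (-24u) · |J| du dv = ∫_0^2 ∫_0^3 (-48u) dv du.

Inner (v): -144u.
Outer (u): -288.

Therefore ∬_D (24x + 24y) dx dy = -288.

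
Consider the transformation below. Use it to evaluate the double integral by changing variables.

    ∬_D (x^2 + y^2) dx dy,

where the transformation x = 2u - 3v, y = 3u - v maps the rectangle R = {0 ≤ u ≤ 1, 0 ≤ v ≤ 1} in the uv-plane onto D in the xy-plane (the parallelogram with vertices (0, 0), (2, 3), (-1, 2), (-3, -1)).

Compute the Jacobian determinant of (x, y) with respect to (u, v):

    ∂(x,y)/∂(u,v) = | 2  -3 | = (2)(-1) - (-3)(3) = 7.
                   | 3  -1 |

Its absolute value is |J| = 7 (the area scaling factor).

Substituting x = 2u - 3v, y = 3u - v into the integrand,

    x^2 + y^2 → 13u^2 - 18u v + 10v^2,

so the integral becomes

    ∬_R (13u^2 - 18u v + 10v^2) · |J| du dv = ∫_0^1 ∫_0^1 (91u^2 - 126u v + 70v^2) dv du.

Inner (v): 91u^2 - 63u + 70/3.
Outer (u): 133/6.

Therefore ∬_D (x^2 + y^2) dx dy = 133/6.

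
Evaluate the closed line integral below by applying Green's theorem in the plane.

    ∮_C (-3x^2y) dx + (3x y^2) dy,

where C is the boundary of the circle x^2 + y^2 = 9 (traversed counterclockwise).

Green's theorem converts the closed line integral into a double integral over the enclosed region D:

    ∮_C P dx + Q dy = ∬_D (∂Q/∂x - ∂P/∂y) dA.

Here P = -3x^2y, Q = 3x y^2, so

    ∂Q/∂x = 3y^2,    ∂P/∂y = -3x^2,
    ∂Q/∂x - ∂P/∂y = 3x^2 + 3y^2.

D is the region x^2 + y^2 ≤ 9. Evaluating the double integral:

In polar coordinates (x = r cos θ, y = r sin θ, dA = r dr dθ) the integrand becomes 3r^2, so

    ∬_D (3x^2 + 3y^2) dA = ∫_0^{2π} ∫_0^{3} (3r^2) · r dr dθ.

Inner (r from 0 to 3): 243/4.
Outer (θ from 0 to 2π): 243π/2.

Therefore ∮_C P dx + Q dy = 243π/2.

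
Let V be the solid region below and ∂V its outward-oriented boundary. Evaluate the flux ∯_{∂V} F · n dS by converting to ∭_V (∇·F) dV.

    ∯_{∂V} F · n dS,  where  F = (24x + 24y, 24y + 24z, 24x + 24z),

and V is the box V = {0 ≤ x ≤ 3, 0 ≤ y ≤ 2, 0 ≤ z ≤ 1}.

By the divergence theorem,

    ∯_{∂V} F · n dS = ∭_V (∇ · F) dV.

Compute the divergence:
    ∇ · F = ∂F_x/∂x + ∂F_y/∂y + ∂F_z/∂z = 24 + 24 + 24 = 72.

V is a rectangular box, so dV = dx dy dz with 0 ≤ x ≤ 3, 0 ≤ y ≤ 2, 0 ≤ z ≤ 1.

Integrate (72) over V as an iterated integral:

    ∭_V (∇·F) dV = ∫_0^{3} ∫_0^{2} ∫_0^{1} (72) dz dy dx.

Inner (z from 0 to 1): 72.
Middle (y from 0 to 2): 144.
Outer (x from 0 to 3): 432.

Therefore ∯_{∂V} F · n dS = 432.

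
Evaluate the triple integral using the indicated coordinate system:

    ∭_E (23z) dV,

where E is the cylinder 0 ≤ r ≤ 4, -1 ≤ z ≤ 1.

In cylindrical coordinates, x = r cos(θ), y = r sin(θ), z = z, and dV = r dr dθ dz.

The integrand becomes 23z, so

    ∭_E (23z) dV = ∫_{0}^{2π} ∫_{0}^{4} ∫_{-1}^{1} (23z) · r dz dr dθ.

Inner (z): 0.
Middle (r from 0 to 4): 0.
Outer (θ): 0.

Therefore the triple integral equals 0.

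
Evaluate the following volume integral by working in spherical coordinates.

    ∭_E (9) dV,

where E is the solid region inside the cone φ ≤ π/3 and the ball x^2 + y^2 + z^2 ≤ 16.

In spherical coordinates, x = ρ sin(φ) cos(θ), y = ρ sin(φ) sin(θ), z = ρ cos(φ), and dV = ρ^2 sin(φ) dρ dφ dθ.

The integrand becomes 9, so

    ∭_E (9) dV = ∫_{0}^{2π} ∫_{0}^{π/3} ∫_{0}^{4} (9) · ρ^2 sin(φ) dρ dφ dθ.

Inner (ρ): 192sin(φ).
Middle (φ): 96.
Outer (θ): 192π.

Therefore the triple integral equals 192π.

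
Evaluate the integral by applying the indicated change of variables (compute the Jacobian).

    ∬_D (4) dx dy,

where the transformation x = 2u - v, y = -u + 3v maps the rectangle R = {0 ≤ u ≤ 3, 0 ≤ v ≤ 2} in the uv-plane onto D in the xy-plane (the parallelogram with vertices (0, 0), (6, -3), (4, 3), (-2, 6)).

Compute the Jacobian determinant of (x, y) with respect to (u, v):

    ∂(x,y)/∂(u,v) = | 2  -1 | = (2)(3) - (-1)(-1) = 5.
                   | -1  3 |

Its absolute value is |J| = 5 (the area scaling factor).

Substituting x = 2u - v, y = -u + 3v into the integrand,

    4 → 4,

so the integral becomes

    ∬_R (4) · |J| du dv = ∫_0^3 ∫_0^2 (20) dv du.

Inner (v): 40.
Outer (u): 120.

Therefore ∬_D (4) dx dy = 120.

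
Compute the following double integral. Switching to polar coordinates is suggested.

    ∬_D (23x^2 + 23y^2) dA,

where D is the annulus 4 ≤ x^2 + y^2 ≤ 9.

The region D is 2 ≤ r ≤ 3, 0 ≤ θ ≤ 2π in polar coordinates, where x = r cos(θ), y = r sin(θ), and dA = r dr dθ.

Under the substitution, the integrand becomes 23r^2, so

    ∬_D (23x^2 + 23y^2) dA = ∫_{0}^{2π} ∫_{2}^{3} (23r^2) · r dr dθ.

Inner integral (in r): ∫_{2}^{3} (23r^2) · r dr = 1495/4.

Outer integral (in θ): ∫_{0}^{2π} (1495/4) dθ = 1495π/2.

Therefore ∬_D (23x^2 + 23y^2) dA = 1495π/2.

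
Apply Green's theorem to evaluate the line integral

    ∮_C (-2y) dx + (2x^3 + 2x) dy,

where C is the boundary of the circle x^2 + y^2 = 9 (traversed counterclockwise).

Green's theorem converts the closed line integral into a double integral over the enclosed region D:

    ∮_C P dx + Q dy = ∬_D (∂Q/∂x - ∂P/∂y) dA.

Here P = -2y, Q = 2x^3 + 2x, so

    ∂Q/∂x = 6x^2 + 2,    ∂P/∂y = -2,
    ∂Q/∂x - ∂P/∂y = 6x^2 + 4.

D is the region x^2 + y^2 ≤ 9. Evaluating the double integral:

In polar coordinates (x = r cos θ, y = r sin θ, dA = r dr dθ) the integrand becomes 6r^2cos(θ)^2 + 4, so

    ∬_D (6x^2 + 4) dA = ∫_0^{2π} ∫_0^{3} (6r^2cos(θ)^2 + 4) · r dr dθ.

Inner (r from 0 to 3): 243cos(θ)^2/2 + 18.
Outer (θ from 0 to 2π): 315π/2.

Therefore ∮_C P dx + Q dy = 315π/2.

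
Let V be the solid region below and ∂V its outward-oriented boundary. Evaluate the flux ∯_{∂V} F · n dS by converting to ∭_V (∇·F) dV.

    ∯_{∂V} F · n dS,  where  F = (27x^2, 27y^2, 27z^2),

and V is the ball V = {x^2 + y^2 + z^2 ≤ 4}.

By the divergence theorem,

    ∯_{∂V} F · n dS = ∭_V (∇ · F) dV.

Compute the divergence:
    ∇ · F = ∂F_x/∂x + ∂F_y/∂y + ∂F_z/∂z = 54x + 54y + 54z.

In spherical coordinates, x = ρ sin(φ) cos(θ), y = ρ sin(φ) sin(θ), z = ρ cos(φ), dV = ρ^2 sin(φ) dρ dφ dθ, with 0 ≤ ρ ≤ 2, 0 ≤ φ ≤ π, 0 ≤ θ ≤ 2π.

The integrand, after substitution and multiplying by the volume element, becomes (54ρ (sqrt(2)sin(φ)sin(θ + π/4) + cos(φ))) · ρ^2 sin(φ), so

    ∭_V (∇·F) dV = ∫_0^{2π} ∫_0^{π} ∫_0^{2} (54ρ (sqrt(2)sin(φ)sin(θ + π/4) + cos(φ))) · ρ^2 sin(φ) dρ dφ dθ.

Inner (ρ from 0 to 2): 216(sqrt(2)sin(φ)sin(θ + π/4) + cos(φ))sin(φ).
Middle (φ from 0 to π): 108sqrt(2)π sin(θ + π/4).
Outer (θ from 0 to 2π): 0.

Therefore ∯_{∂V} F · n dS = 0.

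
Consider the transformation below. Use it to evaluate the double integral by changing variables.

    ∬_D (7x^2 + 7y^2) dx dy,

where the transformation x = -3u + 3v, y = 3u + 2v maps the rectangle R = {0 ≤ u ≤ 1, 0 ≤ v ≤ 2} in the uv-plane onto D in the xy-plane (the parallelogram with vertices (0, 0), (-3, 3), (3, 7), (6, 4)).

Compute the Jacobian determinant of (x, y) with respect to (u, v):

    ∂(x,y)/∂(u,v) = | -3  3 | = (-3)(2) - (3)(3) = -15.
                   | 3  2 |

Its absolute value is |J| = 15 (the area scaling factor).

Substituting x = -3u + 3v, y = 3u + 2v into the integrand,

    7x^2 + 7y^2 → 126u^2 - 42u v + 91v^2,

so the integral becomes

    ∬_R (126u^2 - 42u v + 91v^2) · |J| du dv = ∫_0^1 ∫_0^2 (1890u^2 - 630u v + 1365v^2) dv du.

Inner (v): 3780u^2 - 1260u + 3640.
Outer (u): 4270.

Therefore ∬_D (7x^2 + 7y^2) dx dy = 4270.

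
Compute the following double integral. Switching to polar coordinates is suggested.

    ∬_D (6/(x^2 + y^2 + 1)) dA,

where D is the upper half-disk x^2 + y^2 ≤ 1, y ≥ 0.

The region D is 0 ≤ r ≤ 1, 0 ≤ θ ≤ π in polar coordinates, where x = r cos(θ), y = r sin(θ), and dA = r dr dθ.

Under the substitution, the integrand becomes 6/(r^2 + 1), so

    ∬_D (6/(x^2 + y^2 + 1)) dA = ∫_{0}^{π} ∫_{0}^{1} (6/(r^2 + 1)) · r dr dθ.

Inner integral (in r): ∫_{0}^{1} (6/(r^2 + 1)) · r dr = log(8).

Outer integral (in θ): ∫_{0}^{π} (log(8)) dθ = log(8^π).

Therefore ∬_D (6/(x^2 + y^2 + 1)) dA = log(8^π).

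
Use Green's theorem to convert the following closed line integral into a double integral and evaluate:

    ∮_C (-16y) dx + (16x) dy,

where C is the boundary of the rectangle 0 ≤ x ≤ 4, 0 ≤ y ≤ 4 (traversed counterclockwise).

Green's theorem converts the closed line integral into a double integral over the enclosed region D:

    ∮_C P dx + Q dy = ∬_D (∂Q/∂x - ∂P/∂y) dA.

Here P = -16y, Q = 16x, so

    ∂Q/∂x = 16,    ∂P/∂y = -16,
    ∂Q/∂x - ∂P/∂y = 32.

D is the region 0 ≤ x ≤ 4, 0 ≤ y ≤ 4. Evaluating the double integral:

    ∬_D (32) dA = ∫_0^{4} ∫_0^{4} (32) dy dx.

Inner (y from 0 to 4): 128.
Outer (x from 0 to 4): 512.

Therefore ∮_C P dx + Q dy = 512.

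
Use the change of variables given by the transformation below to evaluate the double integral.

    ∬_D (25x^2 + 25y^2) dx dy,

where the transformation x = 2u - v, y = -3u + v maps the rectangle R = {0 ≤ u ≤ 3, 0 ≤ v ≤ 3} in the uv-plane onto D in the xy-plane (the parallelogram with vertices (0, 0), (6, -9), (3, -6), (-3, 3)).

Compute the Jacobian determinant of (x, y) with respect to (u, v):

    ∂(x,y)/∂(u,v) = | 2  -1 | = (2)(1) - (-1)(-3) = -1.
                   | -3  1 |

Its absolute value is |J| = 1 (the area scaling factor).

Substituting x = 2u - v, y = -3u + v into the integrand,

    25x^2 + 25y^2 → 325u^2 - 250u v + 50v^2,

so the integral becomes

    ∬_R (325u^2 - 250u v + 50v^2) · |J| du dv = ∫_0^3 ∫_0^3 (325u^2 - 250u v + 50v^2) dv du.

Inner (v): 975u^2 - 1125u + 450.
Outer (u): 10125/2.

Therefore ∬_D (25x^2 + 25y^2) dx dy = 10125/2.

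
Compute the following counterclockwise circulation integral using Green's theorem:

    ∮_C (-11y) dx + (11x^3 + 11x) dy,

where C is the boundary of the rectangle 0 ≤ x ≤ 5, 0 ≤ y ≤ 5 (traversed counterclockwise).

Green's theorem converts the closed line integral into a double integral over the enclosed region D:

    ∮_C P dx + Q dy = ∬_D (∂Q/∂x - ∂P/∂y) dA.

Here P = -11y, Q = 11x^3 + 11x, so

    ∂Q/∂x = 33x^2 + 11,    ∂P/∂y = -11,
    ∂Q/∂x - ∂P/∂y = 33x^2 + 22.

D is the region 0 ≤ x ≤ 5, 0 ≤ y ≤ 5. Evaluating the double integral:

    ∬_D (33x^2 + 22) dA = ∫_0^{5} ∫_0^{5} (33x^2 + 22) dy dx.

Inner (y from 0 to 5): 165x^2 + 110.
Outer (x from 0 to 5): 7425.

Therefore ∮_C P dx + Q dy = 7425.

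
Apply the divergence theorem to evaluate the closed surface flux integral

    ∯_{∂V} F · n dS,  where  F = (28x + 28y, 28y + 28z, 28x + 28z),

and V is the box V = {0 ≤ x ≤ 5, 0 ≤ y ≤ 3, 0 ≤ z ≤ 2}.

By the divergence theorem,

    ∯_{∂V} F · n dS = ∭_V (∇ · F) dV.

Compute the divergence:
    ∇ · F = ∂F_x/∂x + ∂F_y/∂y + ∂F_z/∂z = 28 + 28 + 28 = 84.

V is a rectangular box, so dV = dx dy dz with 0 ≤ x ≤ 5, 0 ≤ y ≤ 3, 0 ≤ z ≤ 2.

Integrate (84) over V as an iterated integral:

    ∭_V (∇·F) dV = ∫_0^{5} ∫_0^{3} ∫_0^{2} (84) dz dy dx.

Inner (z from 0 to 2): 168.
Middle (y from 0 to 3): 504.
Outer (x from 0 to 5): 2520.

Therefore ∯_{∂V} F · n dS = 2520.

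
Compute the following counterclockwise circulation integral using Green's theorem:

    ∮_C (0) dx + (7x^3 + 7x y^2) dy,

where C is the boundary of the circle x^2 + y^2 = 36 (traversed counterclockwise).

Green's theorem converts the closed line integral into a double integral over the enclosed region D:

    ∮_C P dx + Q dy = ∬_D (∂Q/∂x - ∂P/∂y) dA.

Here P = 0, Q = 7x^3 + 7x y^2, so

    ∂Q/∂x = 21x^2 + 7y^2,    ∂P/∂y = 0,
    ∂Q/∂x - ∂P/∂y = 21x^2 + 7y^2.

D is the region x^2 + y^2 ≤ 36. Evaluating the double integral:

In polar coordinates (x = r cos θ, y = r sin θ, dA = r dr dθ) the integrand becomes 7r^2(cos(2θ) + 2), so

    ∬_D (21x^2 + 7y^2) dA = ∫_0^{2π} ∫_0^{6} (7r^2(cos(2θ) + 2)) · r dr dθ.

Inner (r from 0 to 6): 2268cos(2θ) + 4536.
Outer (θ from 0 to 2π): 9072π.

Therefore ∮_C P dx + Q dy = 9072π.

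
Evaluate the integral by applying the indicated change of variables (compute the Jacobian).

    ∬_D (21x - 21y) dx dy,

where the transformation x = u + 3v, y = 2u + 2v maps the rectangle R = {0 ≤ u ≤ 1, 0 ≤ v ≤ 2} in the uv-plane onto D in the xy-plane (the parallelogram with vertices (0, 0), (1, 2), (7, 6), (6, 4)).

Compute the Jacobian determinant of (x, y) with respect to (u, v):

    ∂(x,y)/∂(u,v) = | 1  3 | = (1)(2) - (3)(2) = -4.
                   | 2  2 |

Its absolute value is |J| = 4 (the area scaling factor).

Substituting x = u + 3v, y = 2u + 2v into the integrand,

    21x - 21y → -21u + 21v,

so the integral becomes

    ∬_R (-21u + 21v) · |J| du dv = ∫_0^1 ∫_0^2 (-84u + 84v) dv du.

Inner (v): 168 - 168u.
Outer (u): 84.

Therefore ∬_D (21x - 21y) dx dy = 84.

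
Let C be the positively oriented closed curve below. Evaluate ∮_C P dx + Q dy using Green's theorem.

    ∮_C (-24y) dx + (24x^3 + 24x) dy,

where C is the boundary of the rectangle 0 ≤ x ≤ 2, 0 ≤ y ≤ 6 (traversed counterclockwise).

Green's theorem converts the closed line integral into a double integral over the enclosed region D:

    ∮_C P dx + Q dy = ∬_D (∂Q/∂x - ∂P/∂y) dA.

Here P = -24y, Q = 24x^3 + 24x, so

    ∂Q/∂x = 72x^2 + 24,    ∂P/∂y = -24,
    ∂Q/∂x - ∂P/∂y = 72x^2 + 48.

D is the region 0 ≤ x ≤ 2, 0 ≤ y ≤ 6. Evaluating the double integral:

    ∬_D (72x^2 + 48) dA = ∫_0^{2} ∫_0^{6} (72x^2 + 48) dy dx.

Inner (y from 0 to 6): 432x^2 + 288.
Outer (x from 0 to 2): 1728.

Therefore ∮_C P dx + Q dy = 1728.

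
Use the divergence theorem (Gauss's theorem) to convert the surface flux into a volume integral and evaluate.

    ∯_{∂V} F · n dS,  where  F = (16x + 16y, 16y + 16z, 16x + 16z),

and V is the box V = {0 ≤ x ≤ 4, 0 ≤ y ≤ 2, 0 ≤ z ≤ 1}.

By the divergence theorem,

    ∯_{∂V} F · n dS = ∭_V (∇ · F) dV.

Compute the divergence:
    ∇ · F = ∂F_x/∂x + ∂F_y/∂y + ∂F_z/∂z = 16 + 16 + 16 = 48.

V is a rectangular box, so dV = dx dy dz with 0 ≤ x ≤ 4, 0 ≤ y ≤ 2, 0 ≤ z ≤ 1.

Integrate (48) over V as an iterated integral:

    ∭_V (∇·F) dV = ∫_0^{4} ∫_0^{2} ∫_0^{1} (48) dz dy dx.

Inner (z from 0 to 1): 48.
Middle (y from 0 to 2): 96.
Outer (x from 0 to 4): 384.

Therefore ∯_{∂V} F · n dS = 384.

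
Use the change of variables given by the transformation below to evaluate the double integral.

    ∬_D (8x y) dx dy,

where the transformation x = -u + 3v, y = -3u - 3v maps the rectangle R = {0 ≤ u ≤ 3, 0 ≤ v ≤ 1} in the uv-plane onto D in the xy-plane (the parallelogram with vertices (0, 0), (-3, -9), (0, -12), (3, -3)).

Compute the Jacobian determinant of (x, y) with respect to (u, v):

    ∂(x,y)/∂(u,v) = | -1  3 | = (-1)(-3) - (3)(-3) = 12.
                   | -3  -3 |

Its absolute value is |J| = 12 (the area scaling factor).

Substituting x = -u + 3v, y = -3u - 3v into the integrand,

    8x y → 24u^2 - 48u v - 72v^2,

so the integral becomes

    ∬_R (24u^2 - 48u v - 72v^2) · |J| du dv = ∫_0^3 ∫_0^1 (288u^2 - 576u v - 864v^2) dv du.

Inner (v): 288u^2 - 288u - 288.
Outer (u): 432.

Therefore ∬_D (8x y) dx dy = 432.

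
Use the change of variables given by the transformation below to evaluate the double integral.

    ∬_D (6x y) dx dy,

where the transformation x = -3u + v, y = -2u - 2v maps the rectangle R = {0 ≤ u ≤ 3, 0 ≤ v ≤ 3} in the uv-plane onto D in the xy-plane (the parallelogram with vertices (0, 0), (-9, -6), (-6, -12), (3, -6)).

Compute the Jacobian determinant of (x, y) with respect to (u, v):

    ∂(x,y)/∂(u,v) = | -3  1 | = (-3)(-2) - (1)(-2) = 8.
                   | -2  -2 |

Its absolute value is |J| = 8 (the area scaling factor).

Substituting x = -3u + v, y = -2u - 2v into the integrand,

    6x y → 36u^2 + 24u v - 12v^2,

so the integral becomes

    ∬_R (36u^2 + 24u v - 12v^2) · |J| du dv = ∫_0^3 ∫_0^3 (288u^2 + 192u v - 96v^2) dv du.

Inner (v): 864u^2 + 864u - 864.
Outer (u): 9072.

Therefore ∬_D (6x y) dx dy = 9072.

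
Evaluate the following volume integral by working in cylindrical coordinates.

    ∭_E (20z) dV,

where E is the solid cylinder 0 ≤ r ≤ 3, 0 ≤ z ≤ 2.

In cylindrical coordinates, x = r cos(θ), y = r sin(θ), z = z, and dV = r dr dθ dz.

The integrand becomes 20z, so

    ∭_E (20z) dV = ∫_{0}^{2π} ∫_{0}^{3} ∫_{0}^{2} (20z) · r dz dr dθ.

Inner (z): 40r.
Middle (r from 0 to 3): 180.
Outer (θ): 360π.

Therefore the triple integral equals 360π.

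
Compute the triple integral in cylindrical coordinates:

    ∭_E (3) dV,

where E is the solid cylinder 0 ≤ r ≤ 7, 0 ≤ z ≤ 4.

In cylindrical coordinates, x = r cos(θ), y = r sin(θ), z = z, and dV = r dr dθ dz.

The integrand becomes 3, so

    ∭_E (3) dV = ∫_{0}^{2π} ∫_{0}^{7} ∫_{0}^{4} (3) · r dz dr dθ.

Inner (z): 12r.
Middle (r from 0 to 7): 294.
Outer (θ): 588π.

Therefore the triple integral equals 588π.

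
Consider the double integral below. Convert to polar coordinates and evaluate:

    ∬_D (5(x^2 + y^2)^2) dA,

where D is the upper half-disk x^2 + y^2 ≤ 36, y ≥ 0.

The region D is 0 ≤ r ≤ 6, 0 ≤ θ ≤ π in polar coordinates, where x = r cos(θ), y = r sin(θ), and dA = r dr dθ.

Under the substitution, the integrand becomes 5r^4, so

    ∬_D (5(x^2 + y^2)^2) dA = ∫_{0}^{π} ∫_{0}^{6} (5r^4) · r dr dθ.

Inner integral (in r): ∫_{0}^{6} (5r^4) · r dr = 38880.

Outer integral (in θ): ∫_{0}^{π} (38880) dθ = 38880π.

Therefore ∬_D (5(x^2 + y^2)^2) dA = 38880π.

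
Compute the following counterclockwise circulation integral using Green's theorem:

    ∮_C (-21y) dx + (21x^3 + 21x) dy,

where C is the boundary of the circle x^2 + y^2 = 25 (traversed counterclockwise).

Green's theorem converts the closed line integral into a double integral over the enclosed region D:

    ∮_C P dx + Q dy = ∬_D (∂Q/∂x - ∂P/∂y) dA.

Here P = -21y, Q = 21x^3 + 21x, so

    ∂Q/∂x = 63x^2 + 21,    ∂P/∂y = -21,
    ∂Q/∂x - ∂P/∂y = 63x^2 + 42.

D is the region x^2 + y^2 ≤ 25. Evaluating the double integral:

In polar coordinates (x = r cos θ, y = r sin θ, dA = r dr dθ) the integrand becomes 63r^2cos(θ)^2 + 42, so

    ∬_D (63x^2 + 42) dA = ∫_0^{2π} ∫_0^{5} (63r^2cos(θ)^2 + 42) · r dr dθ.

Inner (r from 0 to 5): 39375cos(θ)^2/4 + 525.
Outer (θ from 0 to 2π): 43575π/4.

Therefore ∮_C P dx + Q dy = 43575π/4.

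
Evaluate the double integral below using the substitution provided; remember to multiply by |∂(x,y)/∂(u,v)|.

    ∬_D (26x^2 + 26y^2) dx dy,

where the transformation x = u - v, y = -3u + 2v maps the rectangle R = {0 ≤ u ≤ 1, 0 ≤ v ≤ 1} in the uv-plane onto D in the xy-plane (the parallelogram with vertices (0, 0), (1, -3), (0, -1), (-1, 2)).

Compute the Jacobian determinant of (x, y) with respect to (u, v):

    ∂(x,y)/∂(u,v) = | 1  -1 | = (1)(2) - (-1)(-3) = -1.
                   | -3  2 |

Its absolute value is |J| = 1 (the area scaling factor).

Substituting x = u - v, y = -3u + 2v into the integrand,

    26x^2 + 26y^2 → 260u^2 - 364u v + 130v^2,

so the integral becomes

    ∬_R (260u^2 - 364u v + 130v^2) · |J| du dv = ∫_0^1 ∫_0^1 (260u^2 - 364u v + 130v^2) dv du.

Inner (v): 260u^2 - 182u + 130/3.
Outer (u): 39.

Therefore ∬_D (26x^2 + 26y^2) dx dy = 39.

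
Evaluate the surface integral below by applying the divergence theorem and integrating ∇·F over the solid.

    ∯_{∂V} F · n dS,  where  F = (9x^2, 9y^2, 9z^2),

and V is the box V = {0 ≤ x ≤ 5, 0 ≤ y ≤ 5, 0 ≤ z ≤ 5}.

By the divergence theorem,

    ∯_{∂V} F · n dS = ∭_V (∇ · F) dV.

Compute the divergence:
    ∇ · F = ∂F_x/∂x + ∂F_y/∂y + ∂F_z/∂z = 18x + 18y + 18z.

V is a rectangular box, so dV = dx dy dz with 0 ≤ x ≤ 5, 0 ≤ y ≤ 5, 0 ≤ z ≤ 5.

Integrate (18x + 18y + 18z) over V as an iterated integral:

    ∭_V (∇·F) dV = ∫_0^{5} ∫_0^{5} ∫_0^{5} (18x + 18y + 18z) dz dy dx.

Inner (z from 0 to 5): 90x + 90y + 225.
Middle (y from 0 to 5): 450x + 2250.
Outer (x from 0 to 5): 16875.

Therefore ∯_{∂V} F · n dS = 16875.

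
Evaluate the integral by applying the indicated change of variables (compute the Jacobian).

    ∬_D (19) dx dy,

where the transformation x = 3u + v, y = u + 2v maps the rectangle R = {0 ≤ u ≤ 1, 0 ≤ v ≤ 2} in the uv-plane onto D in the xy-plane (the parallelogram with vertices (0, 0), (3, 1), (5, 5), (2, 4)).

Compute the Jacobian determinant of (x, y) with respect to (u, v):

    ∂(x,y)/∂(u,v) = | 3  1 | = (3)(2) - (1)(1) = 5.
                   | 1  2 |

Its absolute value is |J| = 5 (the area scaling factor).

Substituting x = 3u + v, y = u + 2v into the integrand,

    19 → 19,

so the integral becomes

    ∬_R (19) · |J| du dv = ∫_0^1 ∫_0^2 (95) dv du.

Inner (v): 190.
Outer (u): 190.

Therefore ∬_D (19) dx dy = 190.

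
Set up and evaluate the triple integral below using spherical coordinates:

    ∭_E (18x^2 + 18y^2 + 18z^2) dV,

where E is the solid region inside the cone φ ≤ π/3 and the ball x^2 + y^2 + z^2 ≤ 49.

In spherical coordinates, x = ρ sin(φ) cos(θ), y = ρ sin(φ) sin(θ), z = ρ cos(φ), and dV = ρ^2 sin(φ) dρ dφ dθ.

The integrand becomes 18ρ^2, so

    ∭_E (18x^2 + 18y^2 + 18z^2) dV = ∫_{0}^{2π} ∫_{0}^{π/3} ∫_{0}^{7} (18ρ^2) · ρ^2 sin(φ) dρ dφ dθ.

Inner (ρ): 302526sin(φ)/5.
Middle (φ): 151263/5.
Outer (θ): 302526π/5.

Therefore the triple integral equals 302526π/5.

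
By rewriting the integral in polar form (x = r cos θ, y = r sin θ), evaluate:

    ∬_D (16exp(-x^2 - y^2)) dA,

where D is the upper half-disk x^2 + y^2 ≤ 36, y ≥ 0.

The region D is 0 ≤ r ≤ 6, 0 ≤ θ ≤ π in polar coordinates, where x = r cos(θ), y = r sin(θ), and dA = r dr dθ.

Under the substitution, the integrand becomes 16exp(-r^2), so

    ∬_D (16exp(-x^2 - y^2)) dA = ∫_{0}^{π} ∫_{0}^{6} (16exp(-r^2)) · r dr dθ.

Inner integral (in r): ∫_{0}^{6} (16exp(-r^2)) · r dr = 8 - 8exp(-36).

Outer integral (in θ): ∫_{0}^{π} (8 - 8exp(-36)) dθ = -8π exp(-36) + 8π.

Therefore ∬_D (16exp(-x^2 - y^2)) dA = -8π exp(-36) + 8π.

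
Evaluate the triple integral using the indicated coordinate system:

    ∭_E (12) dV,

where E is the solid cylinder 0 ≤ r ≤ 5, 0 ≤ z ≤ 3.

In cylindrical coordinates, x = r cos(θ), y = r sin(θ), z = z, and dV = r dr dθ dz.

The integrand becomes 12, so

    ∭_E (12) dV = ∫_{0}^{2π} ∫_{0}^{5} ∫_{0}^{3} (12) · r dz dr dθ.

Inner (z): 36r.
Middle (r from 0 to 5): 450.
Outer (θ): 900π.

Therefore the triple integral equals 900π.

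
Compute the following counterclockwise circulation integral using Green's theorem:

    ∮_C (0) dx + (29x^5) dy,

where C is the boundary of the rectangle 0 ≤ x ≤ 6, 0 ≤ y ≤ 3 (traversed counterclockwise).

Green's theorem converts the closed line integral into a double integral over the enclosed region D:

    ∮_C P dx + Q dy = ∬_D (∂Q/∂x - ∂P/∂y) dA.

Here P = 0, Q = 29x^5, so

    ∂Q/∂x = 145x^4,    ∂P/∂y = 0,
    ∂Q/∂x - ∂P/∂y = 145x^4.

D is the region 0 ≤ x ≤ 6, 0 ≤ y ≤ 3. Evaluating the double integral:

    ∬_D (145x^4) dA = ∫_0^{6} ∫_0^{3} (145x^4) dy dx.

Inner (y from 0 to 3): 435x^4.
Outer (x from 0 to 6): 676512.

Therefore ∮_C P dx + Q dy = 676512.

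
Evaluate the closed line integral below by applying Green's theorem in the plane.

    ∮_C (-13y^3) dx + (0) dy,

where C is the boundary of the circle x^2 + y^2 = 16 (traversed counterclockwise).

Green's theorem converts the closed line integral into a double integral over the enclosed region D:

    ∮_C P dx + Q dy = ∬_D (∂Q/∂x - ∂P/∂y) dA.

Here P = -13y^3, Q = 0, so

    ∂Q/∂x = 0,    ∂P/∂y = -39y^2,
    ∂Q/∂x - ∂P/∂y = 39y^2.

D is the region x^2 + y^2 ≤ 16. Evaluating the double integral:

In polar coordinates (x = r cos θ, y = r sin θ, dA = r dr dθ) the integrand becomes 39r^2sin(θ)^2, so

    ∬_D (39y^2) dA = ∫_0^{2π} ∫_0^{4} (39r^2sin(θ)^2) · r dr dθ.

Inner (r from 0 to 4): 2496sin(θ)^2.
Outer (θ from 0 to 2π): 2496π.

Therefore ∮_C P dx + Q dy = 2496π.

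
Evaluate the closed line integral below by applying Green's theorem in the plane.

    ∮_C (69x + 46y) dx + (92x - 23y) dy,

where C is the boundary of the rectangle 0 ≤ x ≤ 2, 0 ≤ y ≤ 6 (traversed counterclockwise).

Green's theorem converts the closed line integral into a double integral over the enclosed region D:

    ∮_C P dx + Q dy = ∬_D (∂Q/∂x - ∂P/∂y) dA.

Here P = 69x + 46y, Q = 92x - 23y, so

    ∂Q/∂x = 92,    ∂P/∂y = 46,
    ∂Q/∂x - ∂P/∂y = 46.

D is the region 0 ≤ x ≤ 2, 0 ≤ y ≤ 6. Evaluating the double integral:

    ∬_D (46) dA = ∫_0^{2} ∫_0^{6} (46) dy dx.

Inner (y from 0 to 6): 276.
Outer (x from 0 to 2): 552.

Therefore ∮_C P dx + Q dy = 552.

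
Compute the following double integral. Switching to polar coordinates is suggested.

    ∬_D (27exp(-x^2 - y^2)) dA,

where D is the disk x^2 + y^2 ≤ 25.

The region D is 0 ≤ r ≤ 5, 0 ≤ θ ≤ 2π in polar coordinates, where x = r cos(θ), y = r sin(θ), and dA = r dr dθ.

Under the substitution, the integrand becomes 27exp(-r^2), so

    ∬_D (27exp(-x^2 - y^2)) dA = ∫_{0}^{2π} ∫_{0}^{5} (27exp(-r^2)) · r dr dθ.

Inner integral (in r): ∫_{0}^{5} (27exp(-r^2)) · r dr = 27/2 - 27exp(-25)/2.

Outer integral (in θ): ∫_{0}^{2π} (27/2 - 27exp(-25)/2) dθ = -27π exp(-25) + 27π.

Therefore ∬_D (27exp(-x^2 - y^2)) dA = -27π exp(-25) + 27π.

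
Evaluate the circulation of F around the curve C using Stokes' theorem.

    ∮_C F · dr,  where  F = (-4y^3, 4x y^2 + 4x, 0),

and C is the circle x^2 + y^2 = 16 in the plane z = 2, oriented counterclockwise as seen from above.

Let S be the flat disk x^2 + y^2 ≤ 16 in the plane z = 2, with upward unit normal n̂ = ẑ. By Stokes' theorem,

    ∮_C F · dr = ∬_S (∇ × F) · n̂ dS = ∬_D (curl F)_z dA,

where D is the disk x^2 + y^2 ≤ 16.

Compute the curl of F = (-4y^3, 4x y^2 + 4x, 0):
    (∇ × F)_x = ∂F_z/∂y - ∂F_y/∂z = 0,
    (∇ × F)_y = ∂F_x/∂z - ∂F_z/∂x = 0,
    (∇ × F)_z = ∂F_y/∂x - ∂F_x/∂y = 16y^2 + 4.

On z = 2, (curl F)_z = 16y^2 + 4.

Convert to polar (x = r cos θ, y = r sin θ, dA = r dr dθ); the integrand becomes 16r^2sin(θ)^2 + 4, so

    ∬_D (curl F)_z dA = ∫_0^{2π} ∫_0^{4} (16r^2sin(θ)^2 + 4) · r dr dθ.

Inner (r from 0 to 4): 1024sin(θ)^2 + 32.
Outer (θ from 0 to 2π): 1088π.

Therefore ∮_C F · dr = 1088π.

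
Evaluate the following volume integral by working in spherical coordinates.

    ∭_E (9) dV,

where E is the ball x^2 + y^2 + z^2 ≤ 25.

In spherical coordinates, x = ρ sin(φ) cos(θ), y = ρ sin(φ) sin(θ), z = ρ cos(φ), and dV = ρ^2 sin(φ) dρ dφ dθ.

The integrand becomes 9, so

    ∭_E (9) dV = ∫_{0}^{2π} ∫_{0}^{π} ∫_{0}^{5} (9) · ρ^2 sin(φ) dρ dφ dθ.

Inner (ρ): 375sin(φ).
Middle (φ): 750.
Outer (θ): 1500π.

Therefore the triple integral equals 1500π.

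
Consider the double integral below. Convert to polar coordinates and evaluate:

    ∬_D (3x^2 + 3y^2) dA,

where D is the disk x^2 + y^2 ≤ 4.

The region D is 0 ≤ r ≤ 2, 0 ≤ θ ≤ 2π in polar coordinates, where x = r cos(θ), y = r sin(θ), and dA = r dr dθ.

Under the substitution, the integrand becomes 3r^2, so

    ∬_D (3x^2 + 3y^2) dA = ∫_{0}^{2π} ∫_{0}^{2} (3r^2) · r dr dθ.

Inner integral (in r): ∫_{0}^{2} (3r^2) · r dr = 12.

Outer integral (in θ): ∫_{0}^{2π} (12) dθ = 24π.

Therefore ∬_D (3x^2 + 3y^2) dA = 24π.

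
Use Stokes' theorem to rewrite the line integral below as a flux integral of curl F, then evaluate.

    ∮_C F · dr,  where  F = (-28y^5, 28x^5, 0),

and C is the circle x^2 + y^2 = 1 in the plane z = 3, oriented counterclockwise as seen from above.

Let S be the flat disk x^2 + y^2 ≤ 1 in the plane z = 3, with upward unit normal n̂ = ẑ. By Stokes' theorem,

    ∮_C F · dr = ∬_S (∇ × F) · n̂ dS = ∬_D (curl F)_z dA,

where D is the disk x^2 + y^2 ≤ 1.

Compute the curl of F = (-28y^5, 28x^5, 0):
    (∇ × F)_x = ∂F_z/∂y - ∂F_y/∂z = 0,
    (∇ × F)_y = ∂F_x/∂z - ∂F_z/∂x = 0,
    (∇ × F)_z = ∂F_y/∂x - ∂F_x/∂y = 140x^4 + 140y^4.

On z = 3, (curl F)_z = 140x^4 + 140y^4.

Convert to polar (x = r cos θ, y = r sin θ, dA = r dr dθ); the integrand becomes 140r^4(sin(θ)^4 + cos(θ)^4), so

    ∬_D (curl F)_z dA = ∫_0^{2π} ∫_0^{1} (140r^4(sin(θ)^4 + cos(θ)^4)) · r dr dθ.

Inner (r from 0 to 1): 70sin(θ)^4/3 + 70cos(θ)^4/3.
Outer (θ from 0 to 2π): 35π.

Therefore ∮_C F · dr = 35π.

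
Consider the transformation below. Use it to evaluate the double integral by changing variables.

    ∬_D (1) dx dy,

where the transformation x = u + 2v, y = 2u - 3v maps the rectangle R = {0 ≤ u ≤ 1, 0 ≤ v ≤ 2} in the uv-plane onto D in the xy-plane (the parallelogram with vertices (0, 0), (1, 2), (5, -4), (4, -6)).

Compute the Jacobian determinant of (x, y) with respect to (u, v):

    ∂(x,y)/∂(u,v) = | 1  2 | = (1)(-3) - (2)(2) = -7.
                   | 2  -3 |

Its absolute value is |J| = 7 (the area scaling factor).

Substituting x = u + 2v, y = 2u - 3v into the integrand,

    1 → 1,

so the integral becomes

    ∬_R (1) · |J| du dv = ∫_0^1 ∫_0^2 (7) dv du.

Inner (v): 14.
Outer (u): 14.

Therefore ∬_D (1) dx dy = 14.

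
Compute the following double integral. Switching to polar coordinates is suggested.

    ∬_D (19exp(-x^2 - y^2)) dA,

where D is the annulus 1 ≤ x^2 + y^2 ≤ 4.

The region D is 1 ≤ r ≤ 2, 0 ≤ θ ≤ 2π in polar coordinates, where x = r cos(θ), y = r sin(θ), and dA = r dr dθ.

Under the substitution, the integrand becomes 19exp(-r^2), so

    ∬_D (19exp(-x^2 - y^2)) dA = ∫_{0}^{2π} ∫_{1}^{2} (19exp(-r^2)) · r dr dθ.

Inner integral (in r): ∫_{1}^{2} (19exp(-r^2)) · r dr = -(19 - 19exp(3))exp(-4)/2.

Outer integral (in θ): ∫_{0}^{2π} (-(19 - 19exp(3))exp(-4)/2) dθ = -19π (1 - exp(3))exp(-4).

Therefore ∬_D (19exp(-x^2 - y^2)) dA = -19π (1 - exp(3))exp(-4).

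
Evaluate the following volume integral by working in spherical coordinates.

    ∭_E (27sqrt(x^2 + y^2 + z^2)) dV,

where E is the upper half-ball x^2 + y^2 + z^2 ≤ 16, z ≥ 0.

In spherical coordinates, x = ρ sin(φ) cos(θ), y = ρ sin(φ) sin(θ), z = ρ cos(φ), and dV = ρ^2 sin(φ) dρ dφ dθ.

The integrand becomes 27ρ, so

    ∭_E (27sqrt(x^2 + y^2 + z^2)) dV = ∫_{0}^{2π} ∫_{0}^{π/2} ∫_{0}^{4} (27ρ) · ρ^2 sin(φ) dρ dφ dθ.

Inner (ρ): 1728sin(φ).
Middle (φ): 1728.
Outer (θ): 3456π.

Therefore the triple integral equals 3456π.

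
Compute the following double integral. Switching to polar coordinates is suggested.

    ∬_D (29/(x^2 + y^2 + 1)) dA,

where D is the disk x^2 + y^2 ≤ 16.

The region D is 0 ≤ r ≤ 4, 0 ≤ θ ≤ 2π in polar coordinates, where x = r cos(θ), y = r sin(θ), and dA = r dr dθ.

Under the substitution, the integrand becomes 29/(r^2 + 1), so

    ∬_D (29/(x^2 + y^2 + 1)) dA = ∫_{0}^{2π} ∫_{0}^{4} (29/(r^2 + 1)) · r dr dθ.

Inner integral (in r): ∫_{0}^{4} (29/(r^2 + 1)) · r dr = 29log(17)/2.

Outer integral (in θ): ∫_{0}^{2π} (29log(17)/2) dθ = 29π log(17).

Therefore ∬_D (29/(x^2 + y^2 + 1)) dA = 29π log(17).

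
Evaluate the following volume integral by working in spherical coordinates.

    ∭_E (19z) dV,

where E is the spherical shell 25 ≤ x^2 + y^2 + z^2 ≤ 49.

In spherical coordinates, x = ρ sin(φ) cos(θ), y = ρ sin(φ) sin(θ), z = ρ cos(φ), and dV = ρ^2 sin(φ) dρ dφ dθ.

The integrand becomes 19ρ cos(φ), so

    ∭_E (19z) dV = ∫_{0}^{2π} ∫_{0}^{π} ∫_{5}^{7} (19ρ cos(φ)) · ρ^2 sin(φ) dρ dφ dθ.

Inner (ρ): 4218sin(2φ).
Middle (φ): 0.
Outer (θ): 0.

Therefore the triple integral equals 0.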